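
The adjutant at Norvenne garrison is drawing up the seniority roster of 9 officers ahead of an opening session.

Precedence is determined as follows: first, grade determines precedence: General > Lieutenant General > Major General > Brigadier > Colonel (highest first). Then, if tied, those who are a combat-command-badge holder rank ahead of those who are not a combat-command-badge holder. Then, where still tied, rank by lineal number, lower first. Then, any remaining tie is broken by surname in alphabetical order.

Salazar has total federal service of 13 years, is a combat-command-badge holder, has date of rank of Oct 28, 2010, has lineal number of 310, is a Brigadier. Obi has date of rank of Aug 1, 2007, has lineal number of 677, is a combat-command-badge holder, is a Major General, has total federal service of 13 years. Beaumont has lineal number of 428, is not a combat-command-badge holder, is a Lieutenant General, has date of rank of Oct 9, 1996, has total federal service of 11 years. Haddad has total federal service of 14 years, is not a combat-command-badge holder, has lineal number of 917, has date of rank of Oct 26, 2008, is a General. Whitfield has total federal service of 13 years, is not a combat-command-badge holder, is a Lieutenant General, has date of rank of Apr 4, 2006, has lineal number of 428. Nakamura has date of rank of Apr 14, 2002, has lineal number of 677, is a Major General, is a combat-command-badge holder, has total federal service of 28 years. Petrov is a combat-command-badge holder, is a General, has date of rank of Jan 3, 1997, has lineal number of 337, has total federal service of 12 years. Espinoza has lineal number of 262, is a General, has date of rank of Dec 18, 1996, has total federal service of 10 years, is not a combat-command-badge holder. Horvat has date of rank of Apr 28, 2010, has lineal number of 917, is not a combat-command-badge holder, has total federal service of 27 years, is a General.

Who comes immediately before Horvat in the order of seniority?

By grade: Petrov, Espinoza, Haddad and Horvat (General); then Beaumont and Whitfield (Lieutenant General); then Nakamura and Obi (Major General); then Salazar (Brigadier).
Among Petrov, Espinoza, Haddad and Horvat, a combat-command-badge holder before not a combat-command-badge holder: Petrov (a combat-command-badge holder) before Espinoza, Haddad and Horvat (not a combat-command-badge holder).
Among Espinoza, Haddad and Horvat, by lineal number (lower first): Espinoza (262) before Haddad and Horvat (917).
Among Haddad and Horvat, alphabetically by surname: Haddad before Horvat.
Beaumont and Whitfield are each not a combat-command-badge holder, so the next rule applies.
Beaumont and Whitfield both have lineal number 428, so the next rule applies.
Among Beaumont and Whitfield, alphabetically by surname: Beaumont before Whitfield.
Nakamura and Obi are each a combat-command-badge holder, so the next rule applies.
Nakamura and Obi both have lineal number 677, so the next rule applies.
Among Nakamura and Obi, alphabetically by surname: Nakamura before Obi.
Order: Petrov, Espinoza, Haddad, Horvat, Beaumont, Whitfield, Nakamura, Obi, Salazar.

Haddad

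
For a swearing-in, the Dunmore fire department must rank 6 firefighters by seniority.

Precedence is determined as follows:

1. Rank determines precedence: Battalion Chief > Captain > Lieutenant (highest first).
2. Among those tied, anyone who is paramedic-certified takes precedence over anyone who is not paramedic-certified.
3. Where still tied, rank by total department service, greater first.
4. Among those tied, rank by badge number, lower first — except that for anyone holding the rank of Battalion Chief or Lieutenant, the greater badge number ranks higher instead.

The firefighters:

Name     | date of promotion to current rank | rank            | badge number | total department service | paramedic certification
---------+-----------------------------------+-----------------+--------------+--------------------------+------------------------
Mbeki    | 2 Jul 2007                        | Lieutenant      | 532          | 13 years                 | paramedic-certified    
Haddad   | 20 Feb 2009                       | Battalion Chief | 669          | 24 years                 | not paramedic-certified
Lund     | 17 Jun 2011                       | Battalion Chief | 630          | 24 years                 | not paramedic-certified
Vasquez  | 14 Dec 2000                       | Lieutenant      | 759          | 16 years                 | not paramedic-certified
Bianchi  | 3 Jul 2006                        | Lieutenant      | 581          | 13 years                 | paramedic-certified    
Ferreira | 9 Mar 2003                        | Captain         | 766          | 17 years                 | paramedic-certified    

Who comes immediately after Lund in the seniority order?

Ferreira

By rank: Haddad and Lund (Battalion Chief); then Ferreira (Captain); then Bianchi, Mbeki and Vasquez (Lieutenant).
Haddad and Lund are each not paramedic-certified, so the next rule applies.
Haddad and Lund both have total department service 24 years, so the next rule applies.
Among Haddad and Lund, by badge number (higher first) (reversed rule for this group): Haddad (669) before Lund (630).
Among Bianchi, Mbeki and Vasquez, paramedic-certified before not paramedic-certified: Bianchi and Mbeki (paramedic-certified) before Vasquez (not paramedic-certified).
Bianchi and Mbeki both have total department service 13 years, so the next rule applies.
Among Bianchi and Mbeki, by badge number (higher first) (reversed rule for this group): Bianchi (581) before Mbeki (532).
Order: Haddad, Lund, Ferreira, Bianchi, Mbeki, Vasquez.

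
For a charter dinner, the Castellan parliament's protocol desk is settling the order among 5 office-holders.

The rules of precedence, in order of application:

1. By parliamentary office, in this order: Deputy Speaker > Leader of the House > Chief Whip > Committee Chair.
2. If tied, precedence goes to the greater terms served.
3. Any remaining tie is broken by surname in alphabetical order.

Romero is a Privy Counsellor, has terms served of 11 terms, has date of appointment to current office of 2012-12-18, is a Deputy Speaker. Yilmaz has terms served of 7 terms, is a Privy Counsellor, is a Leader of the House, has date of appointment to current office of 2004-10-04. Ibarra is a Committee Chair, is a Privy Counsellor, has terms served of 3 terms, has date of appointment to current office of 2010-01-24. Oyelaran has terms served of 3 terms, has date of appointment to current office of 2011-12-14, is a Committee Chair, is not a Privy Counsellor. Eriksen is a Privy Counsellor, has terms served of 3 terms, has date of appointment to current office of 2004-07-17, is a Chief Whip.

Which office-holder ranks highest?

By parliamentary office: Romero (Deputy Speaker); then Yilmaz (Leader of the House); then Eriksen (Chief Whip); then Ibarra and Oyelaran (Committee Chair).
Ibarra and Oyelaran both have terms served 3 terms, so the next rule applies.
Among Ibarra and Oyelaran, alphabetically by surname: Ibarra before Oyelaran.
Order: Romero, Yilmaz, Eriksen, Ibarra, Oyelaran.

Romero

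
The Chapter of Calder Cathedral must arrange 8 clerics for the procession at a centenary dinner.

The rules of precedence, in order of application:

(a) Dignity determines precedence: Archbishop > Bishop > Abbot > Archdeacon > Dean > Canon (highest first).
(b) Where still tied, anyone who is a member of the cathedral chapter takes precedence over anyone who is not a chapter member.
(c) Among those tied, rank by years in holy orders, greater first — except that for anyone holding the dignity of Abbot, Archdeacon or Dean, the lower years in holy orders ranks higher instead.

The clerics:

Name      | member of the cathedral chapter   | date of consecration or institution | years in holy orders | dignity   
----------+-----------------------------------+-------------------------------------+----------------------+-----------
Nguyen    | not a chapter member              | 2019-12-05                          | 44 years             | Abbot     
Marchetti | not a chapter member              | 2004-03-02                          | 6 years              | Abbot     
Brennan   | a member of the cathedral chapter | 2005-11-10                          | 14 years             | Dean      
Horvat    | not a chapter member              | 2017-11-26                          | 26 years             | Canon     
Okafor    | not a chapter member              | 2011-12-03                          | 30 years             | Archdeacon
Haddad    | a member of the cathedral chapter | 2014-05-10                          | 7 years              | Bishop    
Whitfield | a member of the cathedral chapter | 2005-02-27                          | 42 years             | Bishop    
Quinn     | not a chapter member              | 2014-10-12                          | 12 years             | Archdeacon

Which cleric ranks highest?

Whitfield

By dignity: Whitfield and Haddad (Bishop); then Marchetti and Nguyen (Abbot); then Quinn and Okafor (Archdeacon); then Brennan (Dean); then Horvat (Canon).
Whitfield and Haddad are each a member of the cathedral chapter, so the next rule applies.
Among Whitfield and Haddad, by years in holy orders (higher first): Whitfield (42 years) before Haddad (7 years).
Marchetti and Nguyen are each not a chapter member, so the next rule applies.
Among Marchetti and Nguyen, by years in holy orders (lower first) (reversed rule for this group): Marchetti (6 years) before Nguyen (44 years).
Quinn and Okafor are each not a chapter member, so the next rule applies.
Among Quinn and Okafor, by years in holy orders (lower first) (reversed rule for this group): Quinn (12 years) before Okafor (30 years).
Order: Whitfield, Haddad, Marchetti, Nguyen, Quinn, Okafor, Brennan, Horvat.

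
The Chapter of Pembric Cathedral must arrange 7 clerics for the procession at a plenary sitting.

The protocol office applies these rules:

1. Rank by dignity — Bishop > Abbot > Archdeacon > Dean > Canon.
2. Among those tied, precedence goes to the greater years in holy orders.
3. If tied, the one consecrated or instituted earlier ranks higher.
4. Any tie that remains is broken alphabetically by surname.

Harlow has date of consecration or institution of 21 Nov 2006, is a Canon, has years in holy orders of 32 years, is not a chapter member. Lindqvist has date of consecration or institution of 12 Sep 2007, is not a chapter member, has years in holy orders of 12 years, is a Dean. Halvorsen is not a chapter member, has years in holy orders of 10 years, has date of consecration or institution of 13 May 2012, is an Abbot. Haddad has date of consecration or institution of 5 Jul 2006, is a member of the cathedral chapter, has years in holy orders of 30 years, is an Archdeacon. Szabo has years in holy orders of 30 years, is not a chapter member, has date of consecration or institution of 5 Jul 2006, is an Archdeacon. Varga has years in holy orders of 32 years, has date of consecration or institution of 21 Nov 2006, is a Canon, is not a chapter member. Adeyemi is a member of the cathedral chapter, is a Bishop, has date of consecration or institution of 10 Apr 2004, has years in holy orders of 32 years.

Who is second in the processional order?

By dignity: Adeyemi (Bishop); then Halvorsen (Abbot); then Haddad and Szabo (Archdeacon); then Lindqvist (Dean); then Harlow and Varga (Canon).
Haddad and Szabo both have years in holy orders 30 years, so the next rule applies.
Haddad and Szabo both have date of consecration or institution 5 Jul 2006, so the next rule applies.
Among Haddad and Szabo, alphabetically by surname: Haddad before Szabo.
Harlow and Varga both have years in holy orders 32 years, so the next rule applies.
Harlow and Varga both have date of consecration or institution 21 Nov 2006, so the next rule applies.
Among Harlow and Varga, alphabetically by surname: Harlow before Varga.
Order: Adeyemi, Halvorsen, Haddad, Szabo, Lindqvist, Harlow, Varga.

Halvorsen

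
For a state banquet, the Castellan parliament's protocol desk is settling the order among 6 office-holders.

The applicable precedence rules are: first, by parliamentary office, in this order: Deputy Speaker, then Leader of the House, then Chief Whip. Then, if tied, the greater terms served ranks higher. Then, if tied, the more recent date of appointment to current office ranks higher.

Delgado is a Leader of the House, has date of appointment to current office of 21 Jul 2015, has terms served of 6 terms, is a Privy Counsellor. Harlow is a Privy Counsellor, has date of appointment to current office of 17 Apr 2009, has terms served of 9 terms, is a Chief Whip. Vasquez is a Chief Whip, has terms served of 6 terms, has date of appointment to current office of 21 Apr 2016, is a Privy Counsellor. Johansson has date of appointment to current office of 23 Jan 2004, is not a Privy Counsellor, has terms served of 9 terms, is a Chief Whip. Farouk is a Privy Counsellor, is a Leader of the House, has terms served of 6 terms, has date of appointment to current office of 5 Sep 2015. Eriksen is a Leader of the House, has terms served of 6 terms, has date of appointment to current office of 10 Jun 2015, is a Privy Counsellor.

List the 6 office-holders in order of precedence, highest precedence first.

Farouk, Delgado, Eriksen, Harlow, Johansson, Vasquez

By parliamentary office: Farouk, Delgado and Eriksen (Leader of the House); then Harlow, Johansson and Vasquez (Chief Whip).
Farouk, Delgado and Eriksen all have terms served 6 terms, so the next rule applies.
Among Farouk, Delgado and Eriksen, by date of appointment to current office (later first): Farouk (5 Sep 2015) before Delgado (21 Jul 2015) before Eriksen (10 Jun 2015).
Among Harlow, Johansson and Vasquez, by terms served (higher first): Harlow and Johansson (9 terms) before Vasquez (6 terms).
Among Harlow and Johansson, by date of appointment to current office (later first): Harlow (17 Apr 2009) before Johansson (23 Jan 2004).
Full order: Farouk, Delgado, Eriksen, Harlow, Johansson, Vasquez.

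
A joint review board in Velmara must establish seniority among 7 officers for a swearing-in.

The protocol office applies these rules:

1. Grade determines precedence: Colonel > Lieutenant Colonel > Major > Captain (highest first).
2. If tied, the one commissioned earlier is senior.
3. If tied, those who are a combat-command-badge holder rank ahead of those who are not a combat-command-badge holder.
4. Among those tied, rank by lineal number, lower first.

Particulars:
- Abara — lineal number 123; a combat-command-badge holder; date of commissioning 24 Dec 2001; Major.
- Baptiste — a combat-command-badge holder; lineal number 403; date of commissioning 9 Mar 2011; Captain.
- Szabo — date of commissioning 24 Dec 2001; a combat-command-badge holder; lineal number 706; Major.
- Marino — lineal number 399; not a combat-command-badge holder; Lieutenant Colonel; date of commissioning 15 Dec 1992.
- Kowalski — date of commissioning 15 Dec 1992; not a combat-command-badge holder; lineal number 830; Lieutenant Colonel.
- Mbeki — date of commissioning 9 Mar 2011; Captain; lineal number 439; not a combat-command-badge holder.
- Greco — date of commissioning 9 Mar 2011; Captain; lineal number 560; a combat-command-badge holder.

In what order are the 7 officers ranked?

Marino, Kowalski, Abara, Szabo, Baptiste, Greco, Mbeki

By grade: Marino and Kowalski (Lieutenant Colonel); then Abara and Szabo (Major); then Baptiste, Greco and Mbeki (Captain).
Marino and Kowalski both have date of commissioning 15 Dec 1992, so the next rule applies.
Marino and Kowalski are each not a combat-command-badge holder, so the next rule applies.
Among Marino and Kowalski, by lineal number (lower first): Marino (399) before Kowalski (830).
Abara and Szabo both have date of commissioning 24 Dec 2001, so the next rule applies.
Abara and Szabo are each a combat-command-badge holder, so the next rule applies.
Among Abara and Szabo, by lineal number (lower first): Abara (123) before Szabo (706).
Baptiste, Greco and Mbeki all have date of commissioning 9 Mar 2011, so the next rule applies.
Among Baptiste, Greco and Mbeki, a combat-command-badge holder before not a combat-command-badge holder: Baptiste and Greco (a combat-command-badge holder) before Mbeki (not a combat-command-badge holder).
Among Baptiste and Greco, by lineal number (lower first): Baptiste (403) before Greco (560).
Full order: Marino, Kowalski, Abara, Szabo, Baptiste, Greco, Mbeki.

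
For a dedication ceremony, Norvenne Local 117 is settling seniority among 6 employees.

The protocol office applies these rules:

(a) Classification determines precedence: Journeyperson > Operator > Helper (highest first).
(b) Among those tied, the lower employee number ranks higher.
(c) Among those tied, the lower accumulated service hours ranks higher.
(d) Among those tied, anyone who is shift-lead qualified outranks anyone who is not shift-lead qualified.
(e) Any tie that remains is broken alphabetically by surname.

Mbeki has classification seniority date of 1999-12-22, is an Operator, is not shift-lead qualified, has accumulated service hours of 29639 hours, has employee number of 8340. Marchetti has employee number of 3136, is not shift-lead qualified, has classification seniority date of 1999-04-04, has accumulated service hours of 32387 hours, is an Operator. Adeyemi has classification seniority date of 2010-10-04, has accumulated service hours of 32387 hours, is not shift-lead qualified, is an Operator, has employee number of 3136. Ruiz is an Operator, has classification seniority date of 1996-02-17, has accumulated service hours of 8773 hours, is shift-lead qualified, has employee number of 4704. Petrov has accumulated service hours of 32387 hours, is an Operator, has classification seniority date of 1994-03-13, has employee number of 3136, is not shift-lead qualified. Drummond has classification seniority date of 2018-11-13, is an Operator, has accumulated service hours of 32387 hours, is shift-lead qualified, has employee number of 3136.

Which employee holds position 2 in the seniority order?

By classification: Drummond, Adeyemi, Marchetti, Petrov, Ruiz and Mbeki (Operator).
Among Drummond, Adeyemi, Marchetti, Petrov, Ruiz and Mbeki, by employee number (lower first): Drummond, Adeyemi, Marchetti and Petrov (3136) before Ruiz (4704) before Mbeki (8340).
Drummond, Adeyemi, Marchetti and Petrov all have accumulated service hours 32387 hours, so the next rule applies.
Among Drummond, Adeyemi, Marchetti and Petrov, shift-lead qualified before not shift-lead qualified: Drummond (shift-lead qualified) before Adeyemi, Marchetti and Petrov (not shift-lead qualified).
Among Adeyemi, Marchetti and Petrov, alphabetically by surname: Adeyemi before Marchetti before Petrov.
Order: Drummond, Adeyemi, Marchetti, Petrov, Ruiz, Mbeki.

Adeyemi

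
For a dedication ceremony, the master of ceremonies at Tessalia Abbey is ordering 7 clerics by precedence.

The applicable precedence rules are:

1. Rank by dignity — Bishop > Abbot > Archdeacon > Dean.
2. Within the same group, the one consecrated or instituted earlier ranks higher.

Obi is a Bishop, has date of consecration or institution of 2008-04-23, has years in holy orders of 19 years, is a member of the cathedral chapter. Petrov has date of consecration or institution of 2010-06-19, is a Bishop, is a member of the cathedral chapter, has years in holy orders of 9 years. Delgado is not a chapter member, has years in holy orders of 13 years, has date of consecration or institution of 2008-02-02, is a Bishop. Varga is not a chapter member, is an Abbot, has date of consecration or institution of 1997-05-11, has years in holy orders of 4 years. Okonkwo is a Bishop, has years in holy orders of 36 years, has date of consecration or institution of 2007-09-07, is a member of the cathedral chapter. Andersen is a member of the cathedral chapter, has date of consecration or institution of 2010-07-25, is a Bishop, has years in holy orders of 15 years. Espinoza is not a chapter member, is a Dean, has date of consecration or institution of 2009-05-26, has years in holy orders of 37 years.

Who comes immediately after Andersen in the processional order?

By dignity: Okonkwo, Delgado, Obi, Petrov and Andersen (Bishop); then Varga (Abbot); then Espinoza (Dean).
Among Okonkwo, Delgado, Obi, Petrov and Andersen, by date of consecration or institution (earlier first): Okonkwo (2007-09-07) before Delgado (2008-02-02) before Obi (2008-04-23) before Petrov (2010-06-19) before Andersen (2010-07-25).
Order: Okonkwo, Delgado, Obi, Petrov, Andersen, Varga, Espinoza.

Varga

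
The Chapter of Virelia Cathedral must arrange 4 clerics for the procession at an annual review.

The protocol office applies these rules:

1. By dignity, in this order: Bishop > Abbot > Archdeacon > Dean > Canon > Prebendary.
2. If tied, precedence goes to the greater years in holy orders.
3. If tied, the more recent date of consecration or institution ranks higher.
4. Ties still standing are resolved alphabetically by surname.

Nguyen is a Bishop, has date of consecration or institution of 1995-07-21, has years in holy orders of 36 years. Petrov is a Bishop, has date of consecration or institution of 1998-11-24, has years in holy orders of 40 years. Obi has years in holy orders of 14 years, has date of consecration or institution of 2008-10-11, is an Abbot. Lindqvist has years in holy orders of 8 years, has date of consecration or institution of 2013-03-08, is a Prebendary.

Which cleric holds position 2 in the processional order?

Nguyen

By dignity: Petrov and Nguyen (Bishop); then Obi (Abbot); then Lindqvist (Prebendary).
Among Petrov and Nguyen, by years in holy orders (higher first): Petrov (40 years) before Nguyen (36 years).
Order: Petrov, Nguyen, Obi, Lindqvist.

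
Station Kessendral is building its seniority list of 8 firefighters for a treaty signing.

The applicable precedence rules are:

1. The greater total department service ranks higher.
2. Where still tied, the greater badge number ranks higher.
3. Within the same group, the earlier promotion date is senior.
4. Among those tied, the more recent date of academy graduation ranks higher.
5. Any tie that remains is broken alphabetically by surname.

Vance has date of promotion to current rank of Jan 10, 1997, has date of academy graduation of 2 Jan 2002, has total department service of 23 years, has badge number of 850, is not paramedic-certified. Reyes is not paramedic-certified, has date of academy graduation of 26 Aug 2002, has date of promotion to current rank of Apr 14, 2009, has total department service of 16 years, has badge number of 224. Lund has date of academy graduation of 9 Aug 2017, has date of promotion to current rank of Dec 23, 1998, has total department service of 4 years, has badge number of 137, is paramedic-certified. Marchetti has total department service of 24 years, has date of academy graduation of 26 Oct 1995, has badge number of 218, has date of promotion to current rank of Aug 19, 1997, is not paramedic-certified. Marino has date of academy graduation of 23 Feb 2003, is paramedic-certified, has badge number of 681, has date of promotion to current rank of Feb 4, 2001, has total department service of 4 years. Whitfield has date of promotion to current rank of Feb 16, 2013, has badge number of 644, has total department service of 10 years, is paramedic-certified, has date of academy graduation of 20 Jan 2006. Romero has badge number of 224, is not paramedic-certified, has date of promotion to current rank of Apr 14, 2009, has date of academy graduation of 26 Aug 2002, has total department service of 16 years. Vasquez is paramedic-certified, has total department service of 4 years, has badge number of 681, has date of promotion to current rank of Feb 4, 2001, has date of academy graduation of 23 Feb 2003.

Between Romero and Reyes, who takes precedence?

Reyes

By total department service (higher first): Marchetti (24 years); then Vance (23 years); then Reyes and Romero (both 16 years); then Whitfield (10 years); then Marino, Vasquez and Lund (each 4 years).
Reyes and Romero both have badge number 224, so the next rule applies.
Reyes and Romero both have date of promotion to current rank Apr 14, 2009, so the next rule applies.
Reyes and Romero both have date of academy graduation 26 Aug 2002, so the next rule applies.
Among Reyes and Romero, alphabetically by surname: Reyes before Romero.
Among Marino, Vasquez and Lund, by badge number (higher first): Marino and Vasquez (681) before Lund (137).
Marino and Vasquez both have date of promotion to current rank Feb 4, 2001, so the next rule applies.
Marino and Vasquez both have date of academy graduation 23 Feb 2003, so the next rule applies.
Among Marino and Vasquez, alphabetically by surname: Marino before Vasquez.
So Reyes takes precedence.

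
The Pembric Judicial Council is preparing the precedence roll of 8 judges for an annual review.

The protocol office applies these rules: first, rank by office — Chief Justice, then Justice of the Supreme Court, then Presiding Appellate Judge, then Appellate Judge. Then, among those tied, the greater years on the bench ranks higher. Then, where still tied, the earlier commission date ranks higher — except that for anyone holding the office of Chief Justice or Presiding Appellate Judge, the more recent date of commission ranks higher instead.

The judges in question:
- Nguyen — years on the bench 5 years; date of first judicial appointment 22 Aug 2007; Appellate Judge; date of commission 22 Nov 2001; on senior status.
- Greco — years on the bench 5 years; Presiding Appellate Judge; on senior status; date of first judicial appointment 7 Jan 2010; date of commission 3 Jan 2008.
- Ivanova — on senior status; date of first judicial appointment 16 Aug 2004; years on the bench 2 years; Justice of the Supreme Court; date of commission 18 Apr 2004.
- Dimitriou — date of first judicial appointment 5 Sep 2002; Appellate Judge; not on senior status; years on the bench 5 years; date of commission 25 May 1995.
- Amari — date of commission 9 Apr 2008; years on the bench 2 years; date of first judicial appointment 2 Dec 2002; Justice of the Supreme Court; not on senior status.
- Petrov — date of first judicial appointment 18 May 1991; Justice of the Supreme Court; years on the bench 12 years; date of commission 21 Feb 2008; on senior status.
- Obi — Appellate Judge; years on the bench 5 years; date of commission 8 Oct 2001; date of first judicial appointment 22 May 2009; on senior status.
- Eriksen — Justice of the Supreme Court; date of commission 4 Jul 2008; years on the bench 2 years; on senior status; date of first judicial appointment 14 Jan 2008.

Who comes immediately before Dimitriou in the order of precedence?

Greco

By office: Petrov, Ivanova, Amari and Eriksen (Justice of the Supreme Court); then Greco (Presiding Appellate Judge); then Dimitriou, Obi and Nguyen (Appellate Judge).
Among Petrov, Ivanova, Amari and Eriksen, by years on the bench (higher first): Petrov (12 years) before Ivanova, Amari and Eriksen (2 years).
Among Ivanova, Amari and Eriksen, by date of commission (earlier first): Ivanova (18 Apr 2004) before Amari (9 Apr 2008) before Eriksen (4 Jul 2008).
Dimitriou, Obi and Nguyen all have years on the bench 5 years, so the next rule applies.
Among Dimitriou, Obi and Nguyen, by date of commission (earlier first): Dimitriou (25 May 1995) before Obi (8 Oct 2001) before Nguyen (22 Nov 2001).
Order: Petrov, Ivanova, Amari, Eriksen, Greco, Dimitriou, Obi, Nguyen.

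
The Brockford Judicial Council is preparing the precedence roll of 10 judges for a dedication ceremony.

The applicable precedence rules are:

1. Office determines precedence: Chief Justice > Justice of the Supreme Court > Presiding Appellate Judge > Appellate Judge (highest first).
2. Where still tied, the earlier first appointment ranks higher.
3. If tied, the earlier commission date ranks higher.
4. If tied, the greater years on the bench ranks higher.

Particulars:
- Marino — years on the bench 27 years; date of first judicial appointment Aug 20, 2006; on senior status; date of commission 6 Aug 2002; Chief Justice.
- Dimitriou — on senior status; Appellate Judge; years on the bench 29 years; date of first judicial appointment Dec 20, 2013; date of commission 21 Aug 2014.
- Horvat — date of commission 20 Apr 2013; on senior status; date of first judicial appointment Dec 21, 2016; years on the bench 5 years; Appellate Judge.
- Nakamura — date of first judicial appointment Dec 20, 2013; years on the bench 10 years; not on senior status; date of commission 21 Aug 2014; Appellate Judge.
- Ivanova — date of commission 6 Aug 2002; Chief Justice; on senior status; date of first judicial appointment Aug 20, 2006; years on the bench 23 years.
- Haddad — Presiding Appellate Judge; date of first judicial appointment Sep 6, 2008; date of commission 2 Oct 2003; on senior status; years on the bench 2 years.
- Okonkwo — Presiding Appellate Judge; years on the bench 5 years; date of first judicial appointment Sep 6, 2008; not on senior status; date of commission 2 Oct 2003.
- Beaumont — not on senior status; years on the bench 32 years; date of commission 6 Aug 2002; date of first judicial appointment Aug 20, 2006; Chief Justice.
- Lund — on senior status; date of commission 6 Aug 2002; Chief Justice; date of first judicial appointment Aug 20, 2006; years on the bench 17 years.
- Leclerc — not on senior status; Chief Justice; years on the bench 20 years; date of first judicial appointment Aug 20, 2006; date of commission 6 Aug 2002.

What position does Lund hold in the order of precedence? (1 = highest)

By office: Beaumont, Marino, Ivanova, Leclerc and Lund (Chief Justice); then Okonkwo and Haddad (Presiding Appellate Judge); then Dimitriou, Nakamura and Horvat (Appellate Judge).
Beaumont, Marino, Ivanova, Leclerc and Lund all have date of first judicial appointment Aug 20, 2006, so the next rule applies.
Beaumont, Marino, Ivanova, Leclerc and Lund all have date of commission 6 Aug 2002, so the next rule applies.
Among Beaumont, Marino, Ivanova, Leclerc and Lund, by years on the bench (higher first): Beaumont (32 years) before Marino (27 years) before Ivanova (23 years) before Leclerc (20 years) before Lund (17 years).
Okonkwo and Haddad both have date of first judicial appointment Sep 6, 2008, so the next rule applies.
Okonkwo and Haddad both have date of commission 2 Oct 2003, so the next rule applies.
Among Okonkwo and Haddad, by years on the bench (higher first): Okonkwo (5 years) before Haddad (2 years).
Among Dimitriou, Nakamura and Horvat, by date of first judicial appointment (earlier first): Dimitriou and Nakamura (Dec 20, 2013) before Horvat (Dec 21, 2016).
Dimitriou and Nakamura both have date of commission 21 Aug 2014, so the next rule applies.
Among Dimitriou and Nakamura, by years on the bench (higher first): Dimitriou (29 years) before Nakamura (10 years).
Order: Beaumont, Marino, Ivanova, Leclerc, Lund, Okonkwo, Haddad, Dimitriou, Nakamura, Horvat. So position 5.

5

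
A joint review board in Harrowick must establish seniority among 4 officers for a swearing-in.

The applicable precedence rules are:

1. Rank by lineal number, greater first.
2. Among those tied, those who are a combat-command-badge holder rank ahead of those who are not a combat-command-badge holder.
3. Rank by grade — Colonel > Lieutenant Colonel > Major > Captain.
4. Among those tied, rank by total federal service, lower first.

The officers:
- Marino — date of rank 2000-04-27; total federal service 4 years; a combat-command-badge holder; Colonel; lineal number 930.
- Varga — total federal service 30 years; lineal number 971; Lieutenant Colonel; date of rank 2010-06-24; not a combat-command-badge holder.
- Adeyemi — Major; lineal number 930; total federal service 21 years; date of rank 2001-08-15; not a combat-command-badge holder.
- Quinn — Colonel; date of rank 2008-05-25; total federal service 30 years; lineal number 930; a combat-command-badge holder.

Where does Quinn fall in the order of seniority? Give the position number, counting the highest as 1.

By lineal number (higher first): Varga (971); then Marino, Quinn and Adeyemi (each 930).
Among Marino, Quinn and Adeyemi, a combat-command-badge holder before not a combat-command-badge holder: Marino and Quinn (a combat-command-badge holder) before Adeyemi (not a combat-command-badge holder).
Marino and Quinn are each Colonel, so the next rule applies.
Among Marino and Quinn, by total federal service (lower first): Marino (4 years) before Quinn (30 years).
Order: Varga, Marino, Quinn, Adeyemi. So position 3.

3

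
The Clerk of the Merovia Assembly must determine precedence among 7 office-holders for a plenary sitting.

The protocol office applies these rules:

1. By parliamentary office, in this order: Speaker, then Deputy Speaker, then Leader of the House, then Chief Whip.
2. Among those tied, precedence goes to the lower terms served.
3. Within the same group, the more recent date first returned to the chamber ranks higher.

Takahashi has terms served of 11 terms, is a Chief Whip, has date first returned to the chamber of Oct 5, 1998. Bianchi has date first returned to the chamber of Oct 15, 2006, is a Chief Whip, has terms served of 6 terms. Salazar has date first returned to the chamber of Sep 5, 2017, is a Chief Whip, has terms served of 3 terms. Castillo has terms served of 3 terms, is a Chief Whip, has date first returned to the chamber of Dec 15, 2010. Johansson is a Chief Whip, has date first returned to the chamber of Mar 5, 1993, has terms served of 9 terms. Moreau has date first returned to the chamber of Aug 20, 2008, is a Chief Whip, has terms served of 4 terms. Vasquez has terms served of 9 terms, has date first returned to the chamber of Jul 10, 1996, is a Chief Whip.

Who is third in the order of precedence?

Moreau

By parliamentary office: Salazar, Castillo, Moreau, Bianchi, Vasquez, Johansson and Takahashi (Chief Whip).
Among Salazar, Castillo, Moreau, Bianchi, Vasquez, Johansson and Takahashi, by terms served (lower first): Salazar and Castillo (3 terms) before Moreau (4 terms) before Bianchi (6 terms) before Vasquez and Johansson (9 terms) before Takahashi (11 terms).
Among Salazar and Castillo, by date first returned to the chamber (later first): Salazar (Sep 5, 2017) before Castillo (Dec 15, 2010).
Among Vasquez and Johansson, by date first returned to the chamber (later first): Vasquez (Jul 10, 1996) before Johansson (Mar 5, 1993).
Order: Salazar, Castillo, Moreau, Bianchi, Vasquez, Johansson, Takahashi.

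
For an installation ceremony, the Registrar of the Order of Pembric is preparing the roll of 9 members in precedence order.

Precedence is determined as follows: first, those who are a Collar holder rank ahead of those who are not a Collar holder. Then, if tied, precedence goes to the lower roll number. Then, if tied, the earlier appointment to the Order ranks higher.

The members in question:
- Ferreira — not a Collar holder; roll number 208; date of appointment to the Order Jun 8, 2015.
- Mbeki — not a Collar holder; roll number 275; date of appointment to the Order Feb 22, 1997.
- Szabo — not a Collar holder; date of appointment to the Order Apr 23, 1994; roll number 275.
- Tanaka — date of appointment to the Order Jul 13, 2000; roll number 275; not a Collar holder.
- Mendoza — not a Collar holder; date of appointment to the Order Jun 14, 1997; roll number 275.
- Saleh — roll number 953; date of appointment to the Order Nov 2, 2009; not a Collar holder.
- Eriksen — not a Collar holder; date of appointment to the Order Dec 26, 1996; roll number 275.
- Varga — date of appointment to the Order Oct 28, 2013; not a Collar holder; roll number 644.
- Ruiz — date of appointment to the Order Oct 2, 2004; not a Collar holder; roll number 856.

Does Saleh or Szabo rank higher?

Szabo

By the first rule: Ferreira, Szabo, Eriksen, Mbeki, Mendoza, Tanaka, Varga, Ruiz and Saleh (each not a Collar holder).
Among Ferreira, Szabo, Eriksen, Mbeki, Mendoza, Tanaka, Varga, Ruiz and Saleh, by roll number (lower first): Ferreira (208) before Szabo, Eriksen, Mbeki, Mendoza and Tanaka (275) before Varga (644) before Ruiz (856) before Saleh (953).
Among Szabo, Eriksen, Mbeki, Mendoza and Tanaka, by date of appointment to the Order (earlier first): Szabo (Apr 23, 1994) before Eriksen (Dec 26, 1996) before Mbeki (Feb 22, 1997) before Mendoza (Jun 14, 1997) before Tanaka (Jul 13, 2000).
So Szabo takes precedence.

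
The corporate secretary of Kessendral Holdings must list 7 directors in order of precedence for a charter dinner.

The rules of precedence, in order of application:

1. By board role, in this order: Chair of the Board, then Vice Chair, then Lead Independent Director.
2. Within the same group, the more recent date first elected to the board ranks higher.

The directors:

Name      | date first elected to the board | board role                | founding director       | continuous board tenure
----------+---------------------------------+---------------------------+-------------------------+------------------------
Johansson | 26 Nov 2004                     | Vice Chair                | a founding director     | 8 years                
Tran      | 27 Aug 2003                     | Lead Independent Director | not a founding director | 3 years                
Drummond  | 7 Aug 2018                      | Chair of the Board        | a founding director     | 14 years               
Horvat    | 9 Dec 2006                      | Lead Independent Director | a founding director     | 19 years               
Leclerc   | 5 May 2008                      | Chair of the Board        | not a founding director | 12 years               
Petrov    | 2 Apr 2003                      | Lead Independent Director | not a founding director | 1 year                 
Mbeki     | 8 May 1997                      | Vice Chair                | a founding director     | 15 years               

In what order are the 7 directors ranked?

By board role: Drummond and Leclerc (Chair of the Board); then Johansson and Mbeki (Vice Chair); then Horvat, Tran and Petrov (Lead Independent Director).
Among Drummond and Leclerc, by date first elected to the board (later first): Drummond (7 Aug 2018) before Leclerc (5 May 2008).
Among Johansson and Mbeki, by date first elected to the board (later first): Johansson (26 Nov 2004) before Mbeki (8 May 1997).
Among Horvat, Tran and Petrov, by date first elected to the board (later first): Horvat (9 Dec 2006) before Tran (27 Aug 2003) before Petrov (2 Apr 2003).
Full order: Drummond, Leclerc, Johansson, Mbeki, Horvat, Tran, Petrov.

Drummond, Leclerc, Johansson, Mbeki, Horvat, Tran, Petrov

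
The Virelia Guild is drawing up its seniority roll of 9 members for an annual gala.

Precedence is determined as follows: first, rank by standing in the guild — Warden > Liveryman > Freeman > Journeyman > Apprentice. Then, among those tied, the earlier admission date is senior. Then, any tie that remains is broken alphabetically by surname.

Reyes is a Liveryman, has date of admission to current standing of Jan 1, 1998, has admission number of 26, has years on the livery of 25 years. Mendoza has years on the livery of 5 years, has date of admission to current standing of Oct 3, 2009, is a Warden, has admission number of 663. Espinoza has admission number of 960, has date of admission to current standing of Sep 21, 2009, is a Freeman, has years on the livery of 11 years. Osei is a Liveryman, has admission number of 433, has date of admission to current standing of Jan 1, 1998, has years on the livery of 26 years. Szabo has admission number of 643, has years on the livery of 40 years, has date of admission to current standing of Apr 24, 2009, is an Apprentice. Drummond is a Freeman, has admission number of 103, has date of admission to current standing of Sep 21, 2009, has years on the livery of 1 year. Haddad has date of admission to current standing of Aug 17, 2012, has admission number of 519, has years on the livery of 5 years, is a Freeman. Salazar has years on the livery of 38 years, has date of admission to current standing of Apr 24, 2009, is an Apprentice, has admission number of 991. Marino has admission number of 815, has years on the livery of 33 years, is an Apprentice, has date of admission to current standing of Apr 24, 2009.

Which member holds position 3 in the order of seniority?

Reyes

By standing in the guild: Mendoza (Warden); then Osei and Reyes (Liveryman); then Drummond, Espinoza and Haddad (Freeman); then Marino, Salazar and Szabo (Apprentice).
Osei and Reyes both have date of admission to current standing Jan 1, 1998, so the next rule applies.
Among Osei and Reyes, alphabetically by surname: Osei before Reyes.
Among Drummond, Espinoza and Haddad, by date of admission to current standing (earlier first): Drummond and Espinoza (Sep 21, 2009) before Haddad (Aug 17, 2012).
Among Drummond and Espinoza, alphabetically by surname: Drummond before Espinoza.
Marino, Salazar and Szabo all have date of admission to current standing Apr 24, 2009, so the next rule applies.
Among Marino, Salazar and Szabo, alphabetically by surname: Marino before Salazar before Szabo.
Order: Mendoza, Osei, Reyes, Drummond, Espinoza, Haddad, Marino, Salazar, Szabo.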